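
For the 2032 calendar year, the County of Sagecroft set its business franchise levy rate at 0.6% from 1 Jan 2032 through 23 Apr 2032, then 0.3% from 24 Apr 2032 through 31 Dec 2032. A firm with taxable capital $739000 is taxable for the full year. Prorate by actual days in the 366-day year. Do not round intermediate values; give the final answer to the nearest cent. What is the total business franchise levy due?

1 Jan – 23 Apr 2032: 114 days at 0.6% → $739000 × 0.6% × 114/366 = $1381.0820
24 Apr – 31 Dec 2032: 252 days at 0.3% → $739000 × 0.3% × 252/366 = $1526.4590
Total = $2907.5410

$2907.54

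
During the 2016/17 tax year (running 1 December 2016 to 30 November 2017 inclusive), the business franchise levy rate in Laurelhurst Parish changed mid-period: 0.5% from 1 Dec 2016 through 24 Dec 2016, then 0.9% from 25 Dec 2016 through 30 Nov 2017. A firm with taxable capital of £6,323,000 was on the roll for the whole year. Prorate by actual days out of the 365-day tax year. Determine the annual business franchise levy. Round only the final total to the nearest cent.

1 Dec – 24 Dec 2016: 24 days at 0.5% → £6,323,000 × 0.5% × 24/365 = £2,078.7945
25 Dec 2016 – 30 Nov 2017: 341 days at 0.9% → £6,323,000 × 0.9% × 341/365 = £53,165.1699
Total = £55,243.9644

£55,243.96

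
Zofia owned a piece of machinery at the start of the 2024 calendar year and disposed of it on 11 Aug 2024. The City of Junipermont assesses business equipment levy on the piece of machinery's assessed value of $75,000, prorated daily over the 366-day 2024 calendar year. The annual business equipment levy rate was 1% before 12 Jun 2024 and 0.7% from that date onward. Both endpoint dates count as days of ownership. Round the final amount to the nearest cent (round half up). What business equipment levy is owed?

1 Jan – 11 Jun 2024: 163 days at 1% → $75,000 × 1% × 163/366 = $334.0164
12 Jun – 11 Aug 2024: 61 days at 0.7% → $75,000 × 0.7% × 61/366 = $87.5000
Total = $421.5164

$421.52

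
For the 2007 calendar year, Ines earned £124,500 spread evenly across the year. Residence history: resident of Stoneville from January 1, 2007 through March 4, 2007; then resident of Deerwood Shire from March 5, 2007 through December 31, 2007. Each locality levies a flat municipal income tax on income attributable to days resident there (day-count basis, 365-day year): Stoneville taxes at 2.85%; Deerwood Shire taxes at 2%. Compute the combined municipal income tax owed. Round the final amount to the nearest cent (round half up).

£2,672.66

Stoneville, January 1 – March 4, 2007: 63 days → £124,500 × 2.85% × 63/365 = £612.4377
Deerwood Shire, March 5 – December 31, 2007: 302 days → £124,500 × 2% × 302/365 = £2,060.2192
Total = £2,672.6568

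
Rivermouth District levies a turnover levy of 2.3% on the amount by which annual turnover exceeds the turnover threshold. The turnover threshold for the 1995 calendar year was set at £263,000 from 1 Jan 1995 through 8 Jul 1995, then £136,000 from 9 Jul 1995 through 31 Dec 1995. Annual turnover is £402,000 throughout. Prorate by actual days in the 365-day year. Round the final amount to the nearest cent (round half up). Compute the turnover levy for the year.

1 Jan – 8 Jul 1995: 189 days, exemption £263,000 → (£402,000 − £263,000) × 2.3% × 189/365 = £1,655.4329
9 Jul – 31 Dec 1995: 176 days, exemption £136,000 → (£402,000 − £136,000) × 2.3% × 176/365 = £2,950.0493
Total = £4,605.4822

£4,605.48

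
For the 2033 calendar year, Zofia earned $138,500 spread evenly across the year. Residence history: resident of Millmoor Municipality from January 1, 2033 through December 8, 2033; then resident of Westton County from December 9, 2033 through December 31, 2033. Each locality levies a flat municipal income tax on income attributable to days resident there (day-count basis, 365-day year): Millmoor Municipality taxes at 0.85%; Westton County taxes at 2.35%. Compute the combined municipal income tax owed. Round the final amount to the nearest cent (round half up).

Millmoor Municipality, January 1 – December 8, 2033: 342 days → $138,500 × 0.85% × 342/365 = $1,103.0671
Westton County, December 9 – December 31, 2033: 23 days → $138,500 × 2.35% × 23/365 = $205.0938
Total = $1,308.1610

$1,308.16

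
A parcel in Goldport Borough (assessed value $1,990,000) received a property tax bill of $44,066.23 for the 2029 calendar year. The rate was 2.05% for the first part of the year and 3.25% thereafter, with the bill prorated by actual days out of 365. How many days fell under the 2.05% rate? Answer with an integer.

Let d = days at the first rate; then 365 − d days at the second rate.
$1,990,000 × [2.05%·d + 3.25%·(365−d)] / 365 = $44,066.23
Solving gives d = 315, so the new rate took effect on 12 Nov 2029.

315 days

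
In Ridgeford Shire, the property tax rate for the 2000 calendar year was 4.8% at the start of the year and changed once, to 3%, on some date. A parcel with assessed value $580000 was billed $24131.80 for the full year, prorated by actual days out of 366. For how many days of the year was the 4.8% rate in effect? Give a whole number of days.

Let d = days at the first rate; then 366 − d days at the second rate.
$580000 × [4.8%·d + 3%·(366−d)] / 366 = $24131.80
Solving gives d = 236, so the new rate took effect on August 24, 2000.

236 days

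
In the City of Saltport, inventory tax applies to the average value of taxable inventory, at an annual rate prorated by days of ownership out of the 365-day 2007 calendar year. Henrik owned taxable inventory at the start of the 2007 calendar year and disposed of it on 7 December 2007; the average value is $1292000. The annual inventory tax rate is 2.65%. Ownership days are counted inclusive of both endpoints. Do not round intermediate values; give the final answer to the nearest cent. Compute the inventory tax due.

Days held (1 January – 7 December 2007): 341 out of 365
Tax = $1292000 × 2.65% × 341/365 = $31986.7342

$31986.73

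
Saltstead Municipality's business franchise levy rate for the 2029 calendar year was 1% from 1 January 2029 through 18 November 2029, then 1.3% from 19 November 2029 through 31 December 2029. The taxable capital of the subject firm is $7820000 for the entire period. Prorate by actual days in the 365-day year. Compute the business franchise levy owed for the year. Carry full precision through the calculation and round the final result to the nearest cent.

1 January – 18 November 2029: 322 days at 1% → $7820000 × 1% × 322/365 = $68987.3973
19 November – 31 December 2029: 43 days at 1.3% → $7820000 × 1.3% × 43/365 = $11976.3836
Total = $80963.7808

$80963.78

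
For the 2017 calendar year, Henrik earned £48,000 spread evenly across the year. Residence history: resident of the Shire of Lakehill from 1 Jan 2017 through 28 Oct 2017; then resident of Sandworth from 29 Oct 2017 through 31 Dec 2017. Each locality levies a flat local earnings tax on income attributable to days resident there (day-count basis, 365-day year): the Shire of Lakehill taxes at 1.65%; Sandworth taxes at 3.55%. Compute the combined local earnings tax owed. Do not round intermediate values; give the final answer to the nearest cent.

The Shire of Lakehill, 1 Jan – 28 Oct 2017: 301 days → £48,000 × 1.65% × 301/365 = £653.1288
Sandworth, 29 Oct – 31 Dec 2017: 64 days → £48,000 × 3.55% × 64/365 = £298.7836
Total = £951.9123

£951.91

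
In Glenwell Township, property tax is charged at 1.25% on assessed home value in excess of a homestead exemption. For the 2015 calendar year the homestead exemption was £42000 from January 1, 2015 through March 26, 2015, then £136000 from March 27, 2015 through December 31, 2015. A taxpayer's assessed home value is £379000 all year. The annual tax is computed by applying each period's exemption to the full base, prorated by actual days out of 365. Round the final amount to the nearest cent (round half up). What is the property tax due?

January 1 – March 26, 2015: 85 days, exemption £42000 → (£379000 − £42000) × 1.25% × 85/365 = £980.9932
March 27 – December 31, 2015: 280 days, exemption £136000 → (£379000 − £136000) × 1.25% × 280/365 = £2330.1370
Total = £3311.1301

£3311.13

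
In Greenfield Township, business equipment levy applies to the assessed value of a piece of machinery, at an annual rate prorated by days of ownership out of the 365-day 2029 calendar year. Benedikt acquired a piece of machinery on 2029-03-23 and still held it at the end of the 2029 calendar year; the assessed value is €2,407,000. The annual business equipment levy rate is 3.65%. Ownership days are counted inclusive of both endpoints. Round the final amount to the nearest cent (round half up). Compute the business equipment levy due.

Days held (2029-03-23 to 2029-12-31): 284 out of 365
Tax = €2,407,000 × 3.65% × 284/365 = €68,358.8000

€68,358.80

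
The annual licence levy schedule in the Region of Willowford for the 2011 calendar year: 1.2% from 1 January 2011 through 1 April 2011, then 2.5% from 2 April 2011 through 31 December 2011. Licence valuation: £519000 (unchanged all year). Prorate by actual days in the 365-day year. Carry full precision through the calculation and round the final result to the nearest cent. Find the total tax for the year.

£11292.87

1 January – 1 April 2011: 91 days at 1.2% → £519000 × 1.2% × 91/365 = £1552.7342
2 April – 31 December 2011: 274 days at 2.5% → £519000 × 2.5% × 274/365 = £9740.1370
Total = £11292.8712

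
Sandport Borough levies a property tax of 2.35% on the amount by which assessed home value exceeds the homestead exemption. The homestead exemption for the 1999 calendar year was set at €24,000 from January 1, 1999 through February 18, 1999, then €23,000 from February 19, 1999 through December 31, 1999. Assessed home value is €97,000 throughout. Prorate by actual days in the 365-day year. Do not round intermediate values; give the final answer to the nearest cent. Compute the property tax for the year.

€1,735.85

January 1 – February 18, 1999: 49 days, exemption €24,000 → (€97,000 − €24,000) × 2.35% × 49/365 = €230.3000
February 19 – December 31, 1999: 316 days, exemption €23,000 → (€97,000 − €23,000) × 2.35% × 316/365 = €1,505.5452
Total = €1,735.8452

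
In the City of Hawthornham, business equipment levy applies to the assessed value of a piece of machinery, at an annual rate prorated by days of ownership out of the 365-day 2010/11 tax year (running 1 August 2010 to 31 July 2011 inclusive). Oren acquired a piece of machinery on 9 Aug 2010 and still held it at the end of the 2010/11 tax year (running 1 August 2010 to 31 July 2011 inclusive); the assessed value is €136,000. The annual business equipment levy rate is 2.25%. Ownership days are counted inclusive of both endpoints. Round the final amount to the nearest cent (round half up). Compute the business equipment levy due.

€2,992.93

Days held (9 Aug 2010 – 31 Jul 2011): 357 out of 365
Tax = €136,000 × 2.25% × 357/365 = €2,992.9315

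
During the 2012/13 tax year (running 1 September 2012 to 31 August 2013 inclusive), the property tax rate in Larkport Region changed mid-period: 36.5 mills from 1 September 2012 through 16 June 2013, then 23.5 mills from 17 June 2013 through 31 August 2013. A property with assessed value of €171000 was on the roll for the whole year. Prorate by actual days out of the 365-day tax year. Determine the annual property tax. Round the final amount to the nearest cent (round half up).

€5778.63

1 September 2012 – 16 June 2013: 289 days at 36.5 mills → €171000 × 3.65% × 289/365 = €4941.9000
17 June – 31 August 2013: 76 days at 23.5 mills → €171000 × 2.35% × 76/365 = €836.7288
Total = €5778.6288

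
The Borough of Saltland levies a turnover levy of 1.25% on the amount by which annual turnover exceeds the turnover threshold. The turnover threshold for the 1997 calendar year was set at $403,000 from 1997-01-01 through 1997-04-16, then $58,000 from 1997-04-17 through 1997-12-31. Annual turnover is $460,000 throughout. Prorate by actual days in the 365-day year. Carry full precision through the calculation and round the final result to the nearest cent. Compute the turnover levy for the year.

1997-01-01 to 1997-04-16: 106 days, exemption $403,000 → ($460,000 − $403,000) × 1.25% × 106/365 = $206.9178
1997-04-17 to 1997-12-31: 259 days, exemption $58,000 → ($460,000 − $58,000) × 1.25% × 259/365 = $3,565.6849
Total = $3,772.6027

$3,772.60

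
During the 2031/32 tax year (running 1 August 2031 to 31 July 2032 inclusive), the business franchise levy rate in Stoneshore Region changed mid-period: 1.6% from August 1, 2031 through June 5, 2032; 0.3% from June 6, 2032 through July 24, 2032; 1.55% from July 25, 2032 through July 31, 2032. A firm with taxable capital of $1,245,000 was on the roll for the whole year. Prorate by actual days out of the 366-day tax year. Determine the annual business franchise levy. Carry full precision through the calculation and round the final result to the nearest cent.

August 1, 2031 – June 5, 2032: 310 days at 1.6% → $1,245,000 × 1.6% × 310/366 = $16,872.1311
June 6 – July 24, 2032: 49 days at 0.3% → $1,245,000 × 0.3% × 49/366 = $500.0410
July 25 – July 31, 2032: 7 days at 1.55% → $1,245,000 × 1.55% × 7/366 = $369.0779
Total = $17,741.2500

$17,741.25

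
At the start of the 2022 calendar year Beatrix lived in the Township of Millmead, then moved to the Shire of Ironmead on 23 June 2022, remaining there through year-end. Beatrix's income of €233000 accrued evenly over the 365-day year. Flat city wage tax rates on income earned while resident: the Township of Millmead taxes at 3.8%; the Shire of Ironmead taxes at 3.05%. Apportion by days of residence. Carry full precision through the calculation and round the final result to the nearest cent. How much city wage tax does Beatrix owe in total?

The Township of Millmead, 1 January – 22 June 2022: 173 days → €233000 × 3.8% × 173/365 = €4196.5534
The Shire of Ironmead, 23 June – 31 December 2022: 192 days → €233000 × 3.05% × 192/365 = €3738.2137
Total = €7934.7671

€7934.77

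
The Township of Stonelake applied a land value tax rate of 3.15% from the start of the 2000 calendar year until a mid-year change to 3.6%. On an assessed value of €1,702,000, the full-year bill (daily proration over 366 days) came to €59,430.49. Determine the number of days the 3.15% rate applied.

88 days

Let d = days at the first rate; then 366 − d days at the second rate.
€1,702,000 × [3.15%·d + 3.6%·(366−d)] / 366 = €59,430.49
Solving gives d = 88, so the new rate took effect on 29 March 2000.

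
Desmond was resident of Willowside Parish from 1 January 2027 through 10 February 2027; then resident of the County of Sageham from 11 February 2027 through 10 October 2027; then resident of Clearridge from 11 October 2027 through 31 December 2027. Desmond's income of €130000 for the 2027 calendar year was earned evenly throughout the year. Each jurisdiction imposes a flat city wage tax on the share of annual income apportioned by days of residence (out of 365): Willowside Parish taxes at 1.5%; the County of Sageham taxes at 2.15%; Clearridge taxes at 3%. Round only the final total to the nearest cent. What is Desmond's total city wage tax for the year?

€2948.33

Willowside Parish, 1 January – 10 February 2027: 41 days → €130000 × 1.5% × 41/365 = €219.0411
The County of Sageham, 11 February – 10 October 2027: 242 days → €130000 × 2.15% × 242/365 = €1853.1233
Clearridge, 11 October – 31 December 2027: 82 days → €130000 × 3% × 82/365 = €876.1644
Total = €2948.3288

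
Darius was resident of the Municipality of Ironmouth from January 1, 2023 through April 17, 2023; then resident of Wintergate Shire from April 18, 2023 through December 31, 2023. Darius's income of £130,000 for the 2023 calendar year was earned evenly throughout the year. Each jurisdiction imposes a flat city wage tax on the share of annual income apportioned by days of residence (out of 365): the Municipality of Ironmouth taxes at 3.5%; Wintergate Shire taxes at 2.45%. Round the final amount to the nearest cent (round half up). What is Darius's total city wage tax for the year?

£3,585.15

The Municipality of Ironmouth, January 1 – April 17, 2023: 107 days → £130,000 × 3.5% × 107/365 = £1,333.8356
Wintergate Shire, April 18 – December 31, 2023: 258 days → £130,000 × 2.45% × 258/365 = £2,251.3151
Total = £3,585.1507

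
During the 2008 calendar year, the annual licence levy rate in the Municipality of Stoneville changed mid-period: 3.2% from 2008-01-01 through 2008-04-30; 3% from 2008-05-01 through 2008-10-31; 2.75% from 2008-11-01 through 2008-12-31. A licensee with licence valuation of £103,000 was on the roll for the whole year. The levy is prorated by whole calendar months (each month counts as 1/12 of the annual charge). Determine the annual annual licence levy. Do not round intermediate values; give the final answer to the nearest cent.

2008-01-01 to 2008-04-30: 4 months at 3.2% → £103,000 × 3.2% × 4/12 = £1,098.6667
2008-05-01 to 2008-10-31: 6 months at 3% → £103,000 × 3% × 6/12 = £1,545.0000
2008-11-01 to 2008-12-31: 2 months at 2.75% → £103,000 × 2.75% × 2/12 = £472.0833
Total = £3,115.7500

£3,115.75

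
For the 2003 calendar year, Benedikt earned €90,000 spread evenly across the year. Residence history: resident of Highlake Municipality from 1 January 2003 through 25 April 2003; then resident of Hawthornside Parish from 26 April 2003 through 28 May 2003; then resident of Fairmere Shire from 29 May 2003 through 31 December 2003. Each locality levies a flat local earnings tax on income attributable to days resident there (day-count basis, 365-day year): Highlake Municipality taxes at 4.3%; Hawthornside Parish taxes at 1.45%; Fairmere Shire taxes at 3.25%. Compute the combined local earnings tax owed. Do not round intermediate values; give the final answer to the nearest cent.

Highlake Municipality, 1 January – 25 April 2003: 115 days → €90,000 × 4.3% × 115/365 = €1,219.3151
Hawthornside Parish, 26 April – 28 May 2003: 33 days → €90,000 × 1.45% × 33/365 = €117.9863
Fairmere Shire, 29 May – 31 December 2003: 217 days → €90,000 × 3.25% × 217/365 = €1,738.9726
Total = €3,076.2740

€3,076.27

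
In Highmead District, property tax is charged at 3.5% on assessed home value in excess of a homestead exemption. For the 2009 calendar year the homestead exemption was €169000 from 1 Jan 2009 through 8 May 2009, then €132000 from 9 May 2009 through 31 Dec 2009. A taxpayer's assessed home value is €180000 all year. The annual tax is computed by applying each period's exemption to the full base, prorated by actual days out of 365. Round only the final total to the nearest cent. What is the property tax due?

€1225.86

1 Jan – 8 May 2009: 128 days, exemption €169000 → (€180000 − €169000) × 3.5% × 128/365 = €135.0137
9 May – 31 Dec 2009: 237 days, exemption €132000 → (€180000 − €132000) × 3.5% × 237/365 = €1090.8493
Total = €1225.8630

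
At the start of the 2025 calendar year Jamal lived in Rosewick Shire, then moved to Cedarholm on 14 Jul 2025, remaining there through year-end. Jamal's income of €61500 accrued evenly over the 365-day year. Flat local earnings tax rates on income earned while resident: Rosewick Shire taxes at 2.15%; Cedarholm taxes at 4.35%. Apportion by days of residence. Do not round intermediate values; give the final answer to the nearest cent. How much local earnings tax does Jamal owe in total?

€1956.12

Rosewick Shire, 1 Jan – 13 Jul 2025: 194 days → €61500 × 2.15% × 194/365 = €702.7849
Cedarholm, 14 Jul – 31 Dec 2025: 171 days → €61500 × 4.35% × 171/365 = €1253.3363
Total = €1956.1212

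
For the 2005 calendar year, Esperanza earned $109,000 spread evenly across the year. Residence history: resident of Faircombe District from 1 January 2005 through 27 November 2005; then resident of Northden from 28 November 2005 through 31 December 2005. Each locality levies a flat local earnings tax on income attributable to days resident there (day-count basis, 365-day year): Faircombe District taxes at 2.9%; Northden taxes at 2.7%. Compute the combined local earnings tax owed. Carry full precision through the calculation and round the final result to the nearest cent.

$3,140.69

Faircombe District, 1 January – 27 November 2005: 331 days → $109,000 × 2.9% × 331/365 = $2,866.5507
Northden, 28 November – 31 December 2005: 34 days → $109,000 × 2.7% × 34/365 = $274.1425
Total = $3,140.6932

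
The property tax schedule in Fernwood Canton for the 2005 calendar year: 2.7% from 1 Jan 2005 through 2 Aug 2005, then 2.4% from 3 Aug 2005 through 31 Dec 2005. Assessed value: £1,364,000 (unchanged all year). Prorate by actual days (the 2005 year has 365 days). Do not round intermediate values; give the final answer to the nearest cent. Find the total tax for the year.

1 Jan – 2 Aug 2005: 214 days at 2.7% → £1,364,000 × 2.7% × 214/365 = £21,592.3068
3 Aug – 31 Dec 2005: 151 days at 2.4% → £1,364,000 × 2.4% × 151/365 = £13,542.8384
Total = £35,135.1452

£35,135.15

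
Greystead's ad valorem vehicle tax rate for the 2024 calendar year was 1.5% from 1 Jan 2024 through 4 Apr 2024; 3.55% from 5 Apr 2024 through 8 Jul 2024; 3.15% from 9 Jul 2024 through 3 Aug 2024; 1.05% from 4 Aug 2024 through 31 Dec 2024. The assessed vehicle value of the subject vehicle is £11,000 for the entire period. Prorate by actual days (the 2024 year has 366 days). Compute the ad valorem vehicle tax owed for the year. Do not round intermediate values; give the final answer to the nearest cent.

1 Jan – 4 Apr 2024: 95 days at 1.5% → £11,000 × 1.5% × 95/366 = £42.8279
5 Apr – 8 Jul 2024: 95 days at 3.55% → £11,000 × 3.55% × 95/366 = £101.3593
9 Jul – 3 Aug 2024: 26 days at 3.15% → £11,000 × 3.15% × 26/366 = £24.6148
4 Aug – 31 Dec 2024: 150 days at 1.05% → £11,000 × 1.05% × 150/366 = £47.3361
Total = £216.1380

£216.14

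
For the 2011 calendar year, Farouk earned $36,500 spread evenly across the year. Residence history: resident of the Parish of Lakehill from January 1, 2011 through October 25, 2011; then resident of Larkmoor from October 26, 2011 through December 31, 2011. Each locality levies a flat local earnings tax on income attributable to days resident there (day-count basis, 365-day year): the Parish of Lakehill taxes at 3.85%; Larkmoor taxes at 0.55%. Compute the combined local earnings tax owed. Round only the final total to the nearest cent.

$1,184.15

The Parish of Lakehill, January 1 – October 25, 2011: 298 days → $36,500 × 3.85% × 298/365 = $1,147.3000
Larkmoor, October 26 – December 31, 2011: 67 days → $36,500 × 0.55% × 67/365 = $36.8500
Total = $1,184.1500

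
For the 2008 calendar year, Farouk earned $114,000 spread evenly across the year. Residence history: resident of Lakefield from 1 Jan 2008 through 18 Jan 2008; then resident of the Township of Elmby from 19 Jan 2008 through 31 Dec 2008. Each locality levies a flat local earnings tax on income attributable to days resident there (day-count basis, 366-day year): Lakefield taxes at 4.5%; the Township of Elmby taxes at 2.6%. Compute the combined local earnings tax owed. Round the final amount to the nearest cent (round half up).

$3,070.52

Lakefield, 1 Jan – 18 Jan 2008: 18 days → $114,000 × 4.5% × 18/366 = $252.2951
The Township of Elmby, 19 Jan – 31 Dec 2008: 348 days → $114,000 × 2.6% × 348/366 = $2,818.2295
Total = $3,070.5246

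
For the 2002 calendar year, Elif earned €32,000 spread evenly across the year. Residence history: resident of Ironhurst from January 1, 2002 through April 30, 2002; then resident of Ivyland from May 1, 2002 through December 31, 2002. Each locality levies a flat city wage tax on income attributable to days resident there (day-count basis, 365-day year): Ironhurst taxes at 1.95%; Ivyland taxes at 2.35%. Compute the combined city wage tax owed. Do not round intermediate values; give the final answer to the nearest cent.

Ironhurst, January 1 – April 30, 2002: 120 days → €32,000 × 1.95% × 120/365 = €205.1507
Ivyland, May 1 – December 31, 2002: 245 days → €32,000 × 2.35% × 245/365 = €504.7671
Total = €709.9178

€709.92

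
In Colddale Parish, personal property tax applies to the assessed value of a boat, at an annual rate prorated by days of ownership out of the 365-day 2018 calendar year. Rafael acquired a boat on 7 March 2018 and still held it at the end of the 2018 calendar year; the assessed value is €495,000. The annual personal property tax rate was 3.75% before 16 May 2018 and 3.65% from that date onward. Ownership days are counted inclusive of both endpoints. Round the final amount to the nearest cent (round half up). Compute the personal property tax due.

7 March – 15 May 2018: 70 days at 3.75% → €495,000 × 3.75% × 70/365 = €3,559.9315
16 May – 31 December 2018: 230 days at 3.65% → €495,000 × 3.65% × 230/365 = €11,385.0000
Total = €14,944.9315

€14,944.93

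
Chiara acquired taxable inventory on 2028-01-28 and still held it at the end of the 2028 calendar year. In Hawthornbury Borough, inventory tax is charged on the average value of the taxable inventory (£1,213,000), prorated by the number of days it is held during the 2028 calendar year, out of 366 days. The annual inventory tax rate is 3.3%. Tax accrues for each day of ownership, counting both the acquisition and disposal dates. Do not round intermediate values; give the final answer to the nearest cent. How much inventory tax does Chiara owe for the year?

£37,076.04

Days held (2028-01-28 to 2028-12-31): 339 out of 366
Tax = £1,213,000 × 3.3% × 339/366 = £37,076.0410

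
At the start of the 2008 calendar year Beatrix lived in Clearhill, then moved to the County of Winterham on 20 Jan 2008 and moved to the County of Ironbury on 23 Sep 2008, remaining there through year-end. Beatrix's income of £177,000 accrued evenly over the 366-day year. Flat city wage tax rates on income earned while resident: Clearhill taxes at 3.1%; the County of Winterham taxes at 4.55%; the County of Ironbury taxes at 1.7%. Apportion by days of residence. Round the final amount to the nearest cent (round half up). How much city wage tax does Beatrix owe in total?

Clearhill, 1 Jan – 19 Jan 2008: 19 days → £177,000 × 3.1% × 19/366 = £284.8443
The County of Winterham, 20 Jan – 22 Sep 2008: 247 days → £177,000 × 4.55% × 247/366 = £5,435.0123
The County of Ironbury, 23 Sep – 31 Dec 2008: 100 days → £177,000 × 1.7% × 100/366 = £822.1311
Total = £6,541.9877

£6,541.99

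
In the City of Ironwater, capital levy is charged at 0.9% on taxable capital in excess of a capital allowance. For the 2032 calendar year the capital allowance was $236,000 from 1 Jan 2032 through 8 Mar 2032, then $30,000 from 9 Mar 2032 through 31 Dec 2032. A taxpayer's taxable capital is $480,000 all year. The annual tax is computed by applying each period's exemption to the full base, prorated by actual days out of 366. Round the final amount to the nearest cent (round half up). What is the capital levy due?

$3,705.54

1 Jan – 8 Mar 2032: 68 days, exemption $236,000 → ($480,000 − $236,000) × 0.9% × 68/366 = $408.0000
9 Mar – 31 Dec 2032: 298 days, exemption $30,000 → ($480,000 − $30,000) × 0.9% × 298/366 = $3,297.5410
Total = $3,705.5410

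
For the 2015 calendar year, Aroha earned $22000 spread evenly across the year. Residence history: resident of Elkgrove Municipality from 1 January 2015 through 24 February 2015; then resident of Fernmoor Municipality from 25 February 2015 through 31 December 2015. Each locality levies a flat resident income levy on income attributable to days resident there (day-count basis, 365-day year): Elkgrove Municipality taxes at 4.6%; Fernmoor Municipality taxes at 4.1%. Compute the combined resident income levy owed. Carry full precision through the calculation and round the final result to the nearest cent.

$918.58

Elkgrove Municipality, 1 January – 24 February 2015: 55 days → $22000 × 4.6% × 55/365 = $152.4932
Fernmoor Municipality, 25 February – 31 December 2015: 310 days → $22000 × 4.1% × 310/365 = $766.0822
Total = $918.5753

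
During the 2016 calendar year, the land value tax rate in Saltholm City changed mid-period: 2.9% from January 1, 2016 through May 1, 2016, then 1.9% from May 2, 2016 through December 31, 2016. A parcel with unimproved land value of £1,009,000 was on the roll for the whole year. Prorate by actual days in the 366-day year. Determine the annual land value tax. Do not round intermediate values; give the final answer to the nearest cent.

£22,534.33

January 1 – May 1, 2016: 122 days at 2.9% → £1,009,000 × 2.9% × 122/366 = £9,753.6667
May 2 – December 31, 2016: 244 days at 1.9% → £1,009,000 × 1.9% × 244/366 = £12,780.6667
Total = £22,534.3333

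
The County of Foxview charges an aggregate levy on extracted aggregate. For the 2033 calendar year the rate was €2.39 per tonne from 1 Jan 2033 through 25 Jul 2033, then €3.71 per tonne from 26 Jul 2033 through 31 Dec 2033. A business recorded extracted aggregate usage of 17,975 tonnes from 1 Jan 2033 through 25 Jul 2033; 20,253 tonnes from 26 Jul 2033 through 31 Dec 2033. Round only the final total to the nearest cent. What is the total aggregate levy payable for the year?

€118,098.88

1 Jan – 25 Jul 2033: 17,975 tonnes at €2.39/tonne → €42,960.25
26 Jul – 31 Dec 2033: 20,253 tonnes at €3.71/tonne → €75,138.63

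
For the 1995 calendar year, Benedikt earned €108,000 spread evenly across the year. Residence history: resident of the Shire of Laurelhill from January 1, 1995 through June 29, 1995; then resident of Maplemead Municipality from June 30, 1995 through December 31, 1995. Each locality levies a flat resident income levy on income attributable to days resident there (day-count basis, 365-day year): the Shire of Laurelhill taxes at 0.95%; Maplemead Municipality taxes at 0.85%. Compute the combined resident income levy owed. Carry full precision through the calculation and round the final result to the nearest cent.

€971.26

The Shire of Laurelhill, January 1 – June 29, 1995: 180 days → €108,000 × 0.95% × 180/365 = €505.9726
Maplemead Municipality, June 30 – December 31, 1995: 185 days → €108,000 × 0.85% × 185/365 = €465.2877
Total = €971.2603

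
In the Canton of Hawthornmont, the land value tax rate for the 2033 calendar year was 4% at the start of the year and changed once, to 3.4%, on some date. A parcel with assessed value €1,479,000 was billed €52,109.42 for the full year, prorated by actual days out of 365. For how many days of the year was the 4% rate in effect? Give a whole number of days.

75 days

Let d = days at the first rate; then 365 − d days at the second rate.
€1,479,000 × [4%·d + 3.4%·(365−d)] / 365 = €52,109.42
Solving gives d = 75, so the new rate took effect on 17 Mar 2033.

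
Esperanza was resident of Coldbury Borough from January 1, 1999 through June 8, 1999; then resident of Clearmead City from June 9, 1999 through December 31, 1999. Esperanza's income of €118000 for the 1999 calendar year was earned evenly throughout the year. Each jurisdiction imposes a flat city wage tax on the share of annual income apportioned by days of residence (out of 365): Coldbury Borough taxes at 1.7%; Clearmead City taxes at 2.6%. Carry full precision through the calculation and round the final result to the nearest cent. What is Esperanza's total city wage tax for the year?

€2605.38

Coldbury Borough, January 1 – June 8, 1999: 159 days → €118000 × 1.7% × 159/365 = €873.8466
Clearmead City, June 9 – December 31, 1999: 206 days → €118000 × 2.6% × 206/365 = €1731.5288
Total = €2605.3753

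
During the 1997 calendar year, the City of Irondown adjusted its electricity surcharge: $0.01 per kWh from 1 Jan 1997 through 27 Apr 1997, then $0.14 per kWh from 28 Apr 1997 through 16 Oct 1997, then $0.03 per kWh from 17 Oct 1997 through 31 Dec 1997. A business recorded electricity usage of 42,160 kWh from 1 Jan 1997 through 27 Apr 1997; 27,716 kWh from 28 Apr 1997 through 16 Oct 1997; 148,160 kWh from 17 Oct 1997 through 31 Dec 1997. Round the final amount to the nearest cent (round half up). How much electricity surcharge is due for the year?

1 Jan – 27 Apr 1997: 42,160 kWh at $0.01/kWh → $421.60
28 Apr – 16 Oct 1997: 27,716 kWh at $0.14/kWh → $3880.24
17 Oct – 31 Dec 1997: 148,160 kWh at $0.03/kWh → $4444.80

$8746.64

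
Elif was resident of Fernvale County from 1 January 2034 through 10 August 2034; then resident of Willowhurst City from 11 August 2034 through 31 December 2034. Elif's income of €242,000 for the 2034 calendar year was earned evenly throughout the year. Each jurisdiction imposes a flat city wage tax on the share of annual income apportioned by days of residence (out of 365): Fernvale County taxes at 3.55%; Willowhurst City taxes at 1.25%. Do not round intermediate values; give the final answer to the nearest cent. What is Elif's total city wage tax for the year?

€6,410.35

Fernvale County, 1 January – 10 August 2034: 222 days → €242,000 × 3.55% × 222/365 = €5,225.2110
Willowhurst City, 11 August – 31 December 2034: 143 days → €242,000 × 1.25% × 143/365 = €1,185.1370
Total = €6,410.3479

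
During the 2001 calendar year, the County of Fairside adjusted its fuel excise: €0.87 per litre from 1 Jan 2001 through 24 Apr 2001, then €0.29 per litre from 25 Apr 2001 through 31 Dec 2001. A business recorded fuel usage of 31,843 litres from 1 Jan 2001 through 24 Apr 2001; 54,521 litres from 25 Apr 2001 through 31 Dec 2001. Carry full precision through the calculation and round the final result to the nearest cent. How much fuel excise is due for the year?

€43,514.50

1 Jan – 24 Apr 2001: 31,843 litres at €0.87/litre → €27,703.41
25 Apr – 31 Dec 2001: 54,521 litres at €0.29/litre → €15,811.09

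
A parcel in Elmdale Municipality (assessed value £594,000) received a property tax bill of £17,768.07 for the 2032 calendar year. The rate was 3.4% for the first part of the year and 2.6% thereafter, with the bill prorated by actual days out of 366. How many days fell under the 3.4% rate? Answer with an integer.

179 days

Let d = days at the first rate; then 366 − d days at the second rate.
£594,000 × [3.4%·d + 2.6%·(366−d)] / 366 = £17,768.07
Solving gives d = 179, so the new rate took effect on 28 Jun 2032.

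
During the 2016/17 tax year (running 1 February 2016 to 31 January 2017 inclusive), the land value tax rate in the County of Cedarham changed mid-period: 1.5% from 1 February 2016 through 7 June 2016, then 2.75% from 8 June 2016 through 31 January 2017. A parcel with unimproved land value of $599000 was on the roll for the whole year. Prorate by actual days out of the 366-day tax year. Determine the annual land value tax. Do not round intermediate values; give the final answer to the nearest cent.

1 February – 7 June 2016: 128 days at 1.5% → $599000 × 1.5% × 128/366 = $3142.2951
8 June 2016 – 31 January 2017: 238 days at 2.75% → $599000 × 2.75% × 238/366 = $10711.6257
Total = $13853.9208

$13853.92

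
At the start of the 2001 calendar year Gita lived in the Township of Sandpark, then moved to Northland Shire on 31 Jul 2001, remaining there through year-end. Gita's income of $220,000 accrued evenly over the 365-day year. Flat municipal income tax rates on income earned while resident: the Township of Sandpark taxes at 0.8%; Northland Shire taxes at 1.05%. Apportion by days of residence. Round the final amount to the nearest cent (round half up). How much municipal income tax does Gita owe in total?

$1,992.05

The Township of Sandpark, 1 Jan – 30 Jul 2001: 211 days → $220,000 × 0.8% × 211/365 = $1,017.4247
Northland Shire, 31 Jul – 31 Dec 2001: 154 days → $220,000 × 1.05% × 154/365 = $974.6301
Total = $1,992.0548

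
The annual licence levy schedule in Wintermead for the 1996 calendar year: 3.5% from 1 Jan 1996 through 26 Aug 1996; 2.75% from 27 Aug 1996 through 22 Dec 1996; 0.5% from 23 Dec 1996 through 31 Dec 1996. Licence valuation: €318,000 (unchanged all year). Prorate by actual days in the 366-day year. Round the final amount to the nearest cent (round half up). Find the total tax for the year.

€10,126.48

1 Jan – 26 Aug 1996: 239 days at 3.5% → €318,000 × 3.5% × 239/366 = €7,267.9508
27 Aug – 22 Dec 1996: 118 days at 2.75% → €318,000 × 2.75% × 118/366 = €2,819.4262
23 Dec – 31 Dec 1996: 9 days at 0.5% → €318,000 × 0.5% × 9/366 = €39.0984
Total = €10,126.4754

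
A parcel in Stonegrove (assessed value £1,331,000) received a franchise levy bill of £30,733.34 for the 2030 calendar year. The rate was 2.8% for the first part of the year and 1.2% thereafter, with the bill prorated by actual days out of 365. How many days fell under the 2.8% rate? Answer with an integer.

253 days

Let d = days at the first rate; then 365 − d days at the second rate.
£1,331,000 × [2.8%·d + 1.2%·(365−d)] / 365 = £30,733.34
Solving gives d = 253, so the new rate took effect on 11 September 2030.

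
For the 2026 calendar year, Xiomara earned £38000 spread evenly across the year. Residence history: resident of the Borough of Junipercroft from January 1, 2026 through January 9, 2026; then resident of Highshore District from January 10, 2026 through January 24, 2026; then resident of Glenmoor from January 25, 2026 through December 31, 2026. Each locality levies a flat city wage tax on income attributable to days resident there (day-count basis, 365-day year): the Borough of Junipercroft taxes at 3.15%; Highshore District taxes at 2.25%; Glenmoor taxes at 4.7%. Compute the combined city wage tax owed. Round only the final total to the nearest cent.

The Borough of Junipercroft, January 1 – January 9, 2026: 9 days → £38000 × 3.15% × 9/365 = £29.5151
Highshore District, January 10 – January 24, 2026: 15 days → £38000 × 2.25% × 15/365 = £35.1370
Glenmoor, January 25 – December 31, 2026: 341 days → £38000 × 4.7% × 341/365 = £1668.5644
Total = £1733.2164

£1733.22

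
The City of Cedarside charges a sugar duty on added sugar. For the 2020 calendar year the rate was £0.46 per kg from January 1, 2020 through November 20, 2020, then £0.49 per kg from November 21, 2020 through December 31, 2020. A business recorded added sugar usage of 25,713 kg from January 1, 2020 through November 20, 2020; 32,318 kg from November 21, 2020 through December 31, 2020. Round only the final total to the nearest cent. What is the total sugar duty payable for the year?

£27,663.80

January 1 – November 20, 2020: 25,713 kg at £0.46/kg → £11,827.98
November 21 – December 31, 2020: 32,318 kg at £0.49/kg → £15,835.82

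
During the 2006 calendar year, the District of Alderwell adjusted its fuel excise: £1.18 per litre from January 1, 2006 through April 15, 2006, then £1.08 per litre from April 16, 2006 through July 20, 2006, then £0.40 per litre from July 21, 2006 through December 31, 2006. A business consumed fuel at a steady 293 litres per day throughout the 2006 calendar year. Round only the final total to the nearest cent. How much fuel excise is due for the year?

£85,901.74

January 1 – April 15, 2006: 105 days × 293 litres/day = 30,765 litres at £1.18/litre → £36,302.70
April 16 – July 20, 2006: 96 days × 293 litres/day = 28,128 litres at £1.08/litre → £30,378.24
July 21 – December 31, 2006: 164 days × 293 litres/day = 48,052 litres at £0.40/litre → £19,220.80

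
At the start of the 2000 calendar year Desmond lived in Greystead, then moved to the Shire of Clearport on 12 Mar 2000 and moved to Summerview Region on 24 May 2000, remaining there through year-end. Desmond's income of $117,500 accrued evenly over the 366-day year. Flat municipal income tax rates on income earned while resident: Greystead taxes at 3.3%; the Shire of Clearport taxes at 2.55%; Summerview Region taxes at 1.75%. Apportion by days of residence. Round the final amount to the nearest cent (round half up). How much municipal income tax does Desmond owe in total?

Greystead, 1 Jan – 11 Mar 2000: 71 days → $117,500 × 3.3% × 71/366 = $752.1926
The Shire of Clearport, 12 Mar – 23 May 2000: 73 days → $117,500 × 2.55% × 73/366 = $597.6127
Summerview Region, 24 May – 31 Dec 2000: 222 days → $117,500 × 1.75% × 222/366 = $1,247.2336
Total = $2,597.0389

$2,597.04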